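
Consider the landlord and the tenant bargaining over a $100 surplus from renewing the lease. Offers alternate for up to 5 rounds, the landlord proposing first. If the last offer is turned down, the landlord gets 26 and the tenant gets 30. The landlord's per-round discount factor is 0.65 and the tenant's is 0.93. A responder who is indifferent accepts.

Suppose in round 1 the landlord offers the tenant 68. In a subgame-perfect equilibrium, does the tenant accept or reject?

Accept

Round 5 (the landlord proposes): the tenant gets 30 if talks fail, so the landlord offers 30 and keeps 70.
Round 4 (the tenant proposes): the landlord can get 70 next round, worth 0.65 × 70 = 45.5 now; the tenant offers that and keeps 54.5.
Round 3 (the landlord proposes): the tenant can get 54.5 next round, worth 0.93 × 54.5 = 50.685 now; the landlord offers that and keeps 49.315.
Round 2 (the tenant proposes): the landlord can get 49.315 next round, worth 0.65 × 49.315 = 32.05475 now, so the tenant offers 32.05475, keeping 67.94525.
So by rejecting in round 1, the tenant gets 67.94525 next round, worth 0.93 × 67.94525 = 63.1890825 now.
Offer 68 ≥ 63.1890825, so the tenant accepts.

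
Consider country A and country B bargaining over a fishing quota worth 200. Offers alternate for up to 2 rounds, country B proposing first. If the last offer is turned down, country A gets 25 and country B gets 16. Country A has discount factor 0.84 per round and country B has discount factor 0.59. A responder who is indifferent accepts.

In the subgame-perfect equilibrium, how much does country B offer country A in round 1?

154.56

Round 2 (country A proposes): country B gets 16 if talks fail, so country A offers 16 and keeps 184.
Round 1 (country B proposes): country A can get 184 next round, worth 0.84 × 184 = 154.56 now; country B offers that and keeps 45.44.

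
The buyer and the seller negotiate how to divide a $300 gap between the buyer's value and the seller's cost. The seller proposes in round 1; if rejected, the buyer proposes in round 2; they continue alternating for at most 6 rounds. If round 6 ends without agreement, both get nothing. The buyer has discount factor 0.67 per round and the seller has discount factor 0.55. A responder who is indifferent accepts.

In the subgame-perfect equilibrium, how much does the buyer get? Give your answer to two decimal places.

151.08

Round 6 (the buyer proposes): rejection yields 0 for the seller; the buyer offers 0 and keeps 300.
Round 5 (the seller proposes): the buyer can get 300 next round, worth 0.67 × 300 = 201 now. The seller offers 201 and keeps 300 − 201 = 99.
Round 4 (the buyer proposes): the seller can get 99 next round, worth 0.55 × 99 = 54.45 now; the buyer offers that and keeps 245.55.
Round 3 (the seller proposes): the buyer can get 245.55 next round, worth 0.67 × 245.55 = 164.5185 now; the seller offers that and keeps 135.4815.
Round 2 (the buyer proposes): the seller can get 135.4815 next round, worth 0.55 × 135.4815 = 74.514825 now; the buyer offers that and keeps 225.485175.
Round 1 (the seller proposes): the buyer can get 225.485175 next round, worth 0.67 × 225.485175 = 151.07506725 now; the seller offers that and keeps 148.92493275.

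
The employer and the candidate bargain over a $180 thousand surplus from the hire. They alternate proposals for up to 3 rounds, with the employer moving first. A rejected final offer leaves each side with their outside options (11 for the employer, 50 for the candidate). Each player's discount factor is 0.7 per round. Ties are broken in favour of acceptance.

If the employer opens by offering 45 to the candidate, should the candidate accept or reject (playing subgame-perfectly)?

Reject

Round 3 (the employer proposes): the candidate gets 50 if talks fail, so the employer offers 50 and keeps 130.
Round 2 (the candidate proposes): the employer can get 130 next round, worth 0.7 × 130 = 91 now, so the candidate offers 91, keeping 89.
So by rejecting in round 1, the candidate gets 89 next round, worth 0.7 × 89 = 62.3 now.
Offer 45 < 62.3, so the candidate rejects.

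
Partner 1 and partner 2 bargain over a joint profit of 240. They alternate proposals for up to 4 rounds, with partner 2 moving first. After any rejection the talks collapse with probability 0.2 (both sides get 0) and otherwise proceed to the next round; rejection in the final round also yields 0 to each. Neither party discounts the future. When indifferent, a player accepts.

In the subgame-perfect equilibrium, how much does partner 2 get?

Round 4 (partner 1 proposes): rejection yields 0 for partner 2; partner 1 offers 0 and keeps 240.
Round 3 (partner 2 proposes): rejecting gives partner 1 an expected 0.8 × 240 = 192, so partner 2 offers 192, keeping 48.
Round 2 (partner 1 proposes): rejecting gives partner 2 an expected 0.8 × 48 = 38.4; partner 1 offers that and keeps 201.6.
Round 1 (partner 2 proposes): rejecting gives partner 1 an expected 0.8 × 201.6 = 161.28. Partner 2 offers 161.28 and keeps 240 − 161.28 = 78.72.

78.72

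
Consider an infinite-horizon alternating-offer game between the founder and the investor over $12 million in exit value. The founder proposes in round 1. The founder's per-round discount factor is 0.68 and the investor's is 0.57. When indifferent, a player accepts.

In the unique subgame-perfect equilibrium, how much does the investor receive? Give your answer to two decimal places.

Let x be the founder's share when the founder proposes and y be the investor's share when the investor proposes.
The investor accepts iff offered ≥ 0.57·y, so x = 12 − 0.57y. Symmetrically y = 12 − 0.68x.
Substituting: x = 12 − 0.57(12 − 0.68x), giving x(1 − 0.68·0.57) = 12(1 − 0.57).
So x = 12 × 0.43 / 0.6124 ≈ 8.4259, and the investor receives 12 − x ≈ 3.5741.

3.57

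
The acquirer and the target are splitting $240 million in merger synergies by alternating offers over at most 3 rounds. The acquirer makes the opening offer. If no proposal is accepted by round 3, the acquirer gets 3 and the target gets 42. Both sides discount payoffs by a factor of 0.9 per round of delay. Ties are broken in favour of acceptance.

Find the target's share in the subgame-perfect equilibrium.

By backward induction:
Round 3 (the acquirer proposes): the target gets 42 if talks fail, so the acquirer offers 42 and keeps 198.
Round 2 (the target proposes): the acquirer can get 198 next round, worth 0.9 × 198 = 178.2 now; the target offers that and keeps 61.8.
Round 1 (the acquirer proposes): the target can get 61.8 next round, worth 0.9 × 61.8 = 55.62 now. The acquirer offers 55.62 and keeps 240 − 55.62 = 184.38.

55.62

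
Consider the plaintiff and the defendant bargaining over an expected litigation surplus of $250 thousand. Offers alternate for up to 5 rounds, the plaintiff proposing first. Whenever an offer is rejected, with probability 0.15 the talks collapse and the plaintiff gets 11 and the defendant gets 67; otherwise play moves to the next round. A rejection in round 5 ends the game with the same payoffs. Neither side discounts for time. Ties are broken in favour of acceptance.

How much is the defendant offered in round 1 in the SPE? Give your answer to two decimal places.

By backward induction:
Round 5 (the plaintiff proposes): the defendant gets 67 if talks fail, so the plaintiff offers 67 and keeps 183.
Round 4 (the defendant proposes): rejecting gives the plaintiff an expected 0.85 × 183 + 0.15 × 11 = 157.2, so the defendant offers 157.2, keeping 92.8.
Round 3 (the plaintiff proposes): rejecting gives the defendant an expected 0.85 × 92.8 + 0.15 × 67 = 88.93. The plaintiff offers 88.93 and keeps 250 − 88.93 = 161.07.
Round 2 (the defendant proposes): rejecting gives the plaintiff an expected 0.85 × 161.07 + 0.15 × 11 = 138.5595; the defendant offers that and keeps 111.4405.
Round 1 (the plaintiff proposes): rejecting gives the defendant an expected 0.85 × 111.4405 + 0.15 × 67 = 104.774425; the plaintiff offers that and keeps 145.225575.

104.77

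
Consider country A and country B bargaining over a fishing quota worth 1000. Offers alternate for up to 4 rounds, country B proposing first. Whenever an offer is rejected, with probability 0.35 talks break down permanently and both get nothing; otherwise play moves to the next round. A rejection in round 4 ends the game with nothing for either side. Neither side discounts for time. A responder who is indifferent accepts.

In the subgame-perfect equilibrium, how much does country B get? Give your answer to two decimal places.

497.88

Round 4 (country A proposes): rejection yields 0 for country B; country A offers 0 and keeps 1000.
Round 3 (country B proposes): rejecting gives country A an expected 0.65 × 1000 = 650; country B offers that and keeps 350.
Round 2 (country A proposes): rejecting gives country B an expected 0.65 × 350 = 227.5. Country A offers 227.5 and keeps 1000 − 227.5 = 772.5.
Round 1 (country B proposes): rejecting gives country A an expected 0.65 × 772.5 = 502.125. Country B offers 502.125 and keeps 1000 − 502.125 = 497.875.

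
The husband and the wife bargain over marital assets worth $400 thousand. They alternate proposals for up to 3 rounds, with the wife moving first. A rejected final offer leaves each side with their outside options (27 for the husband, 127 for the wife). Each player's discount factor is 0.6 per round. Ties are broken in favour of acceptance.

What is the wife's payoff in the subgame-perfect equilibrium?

294.28

Round 3 (the wife proposes): the husband gets 27 if talks fail, so the wife offers 27 and keeps 373.
Round 2 (the husband proposes): the wife can get 373 next round, worth 0.6 × 373 = 223.8 now, so the husband offers 223.8, keeping 176.2.
Round 1 (the wife proposes): the husband can get 176.2 next round, worth 0.6 × 176.2 = 105.72 now; the wife offers that and keeps 294.28.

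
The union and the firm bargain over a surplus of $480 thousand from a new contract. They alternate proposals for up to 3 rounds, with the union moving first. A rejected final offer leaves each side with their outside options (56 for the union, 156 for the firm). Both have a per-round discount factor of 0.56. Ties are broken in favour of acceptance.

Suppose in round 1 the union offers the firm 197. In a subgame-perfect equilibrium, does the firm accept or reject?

Work out the firm's continuation value if the offer is rejected.
Round 3 (the union proposes): the firm gets 156 if talks fail, so the union offers 156 and keeps 324.
Round 2 (the firm proposes): the union can get 324 next round, worth 0.56 × 324 = 181.44 now; the firm offers that and keeps 298.56.
So by rejecting in round 1, the firm gets 298.56 next round, worth 0.56 × 298.56 = 167.1936 now.
Offer 197 ≥ 167.1936, so the firm accepts.

Accept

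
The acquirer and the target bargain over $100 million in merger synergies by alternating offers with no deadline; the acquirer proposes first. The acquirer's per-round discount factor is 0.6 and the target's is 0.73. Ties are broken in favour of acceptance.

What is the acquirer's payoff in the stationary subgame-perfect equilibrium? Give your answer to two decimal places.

48.04

Let x be the acquirer's share when the acquirer proposes and y be the target's share when the target proposes.
The target accepts iff offered ≥ 0.73·y, so x = 100 − 0.73y. Symmetrically y = 100 − 0.6x.
Substituting: x = 100 − 0.73(100 − 0.6x), giving x(1 − 0.6·0.73) = 100(1 − 0.73).
So x = 100 × 0.27 / 0.562 ≈ 48.0427, and the target receives 100 − x ≈ 51.9573.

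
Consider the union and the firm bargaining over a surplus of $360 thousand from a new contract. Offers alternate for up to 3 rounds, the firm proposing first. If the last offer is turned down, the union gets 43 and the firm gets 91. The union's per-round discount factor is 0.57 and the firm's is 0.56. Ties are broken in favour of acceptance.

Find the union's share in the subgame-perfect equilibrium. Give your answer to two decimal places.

Round 3 (the firm proposes): the union gets 43 if talks fail, so the firm offers 43 and keeps 317.
Round 2 (the union proposes): the firm can get 317 next round, worth 0.56 × 317 = 177.52 now. The union offers 177.52 and keeps 360 − 177.52 = 182.48.
Round 1 (the firm proposes): the union can get 182.48 next round, worth 0.57 × 182.48 = 104.0136 now; the firm offers that and keeps 255.9864.

104.01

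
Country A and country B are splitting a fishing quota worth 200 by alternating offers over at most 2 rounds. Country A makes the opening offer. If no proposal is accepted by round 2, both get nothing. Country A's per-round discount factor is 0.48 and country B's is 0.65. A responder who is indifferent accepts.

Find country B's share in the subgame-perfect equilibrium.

130

Round 2 (country B proposes): country A will accept anything ≥ 0, so country B offers 0 and keeps 200.
Round 1 (country A proposes): country B can get 200 next round, worth 0.65 × 200 = 130 now; country A offers that and keeps 70.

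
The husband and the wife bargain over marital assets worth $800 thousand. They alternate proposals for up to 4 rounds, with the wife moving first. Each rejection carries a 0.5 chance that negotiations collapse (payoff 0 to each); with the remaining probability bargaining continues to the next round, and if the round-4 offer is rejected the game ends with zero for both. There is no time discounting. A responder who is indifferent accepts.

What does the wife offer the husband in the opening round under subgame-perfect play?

By backward induction:
Round 4 (the husband proposes): rejection yields 0 for the wife; the husband offers 0 and keeps 800.
Round 3 (the wife proposes): rejecting gives the husband an expected 0.5 × 800 = 400. The wife offers 400 and keeps 800 − 400 = 400.
Round 2 (the husband proposes): rejecting gives the wife an expected 0.5 × 400 = 200. The husband offers 200 and keeps 800 − 200 = 600.
Round 1 (the wife proposes): rejecting gives the husband an expected 0.5 × 600 = 300. The wife offers 300 and keeps 800 − 300 = 500.

300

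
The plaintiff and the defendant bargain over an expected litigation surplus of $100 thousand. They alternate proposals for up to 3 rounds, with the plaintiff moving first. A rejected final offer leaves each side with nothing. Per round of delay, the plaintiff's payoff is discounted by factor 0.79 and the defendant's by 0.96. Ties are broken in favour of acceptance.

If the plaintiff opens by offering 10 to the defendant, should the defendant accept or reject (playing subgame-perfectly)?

Work out the defendant's continuation value if the offer is rejected.
Round 3 (the plaintiff proposes): rejection yields 0 for the defendant; the plaintiff offers 0 and keeps 100.
Round 2 (the defendant proposes): the plaintiff can get 100 next round, worth 0.79 × 100 = 79 now; the defendant offers that and keeps 21.
So by rejecting in round 1, the defendant gets 21 next round, worth 0.96 × 21 = 20.16 now.
Offer 10 < 20.16, so the defendant rejects.

Reject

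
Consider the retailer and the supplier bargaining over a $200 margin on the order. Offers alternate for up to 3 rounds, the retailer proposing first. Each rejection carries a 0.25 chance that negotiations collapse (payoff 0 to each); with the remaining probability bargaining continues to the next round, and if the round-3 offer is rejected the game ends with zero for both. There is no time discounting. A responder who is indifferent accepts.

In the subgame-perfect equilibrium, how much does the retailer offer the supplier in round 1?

37.5

Round 3 (the retailer proposes): the supplier will accept anything ≥ 0, so the retailer offers 0 and keeps 200.
Round 2 (the supplier proposes): rejecting gives the retailer an expected 0.75 × 200 = 150. The supplier offers 150 and keeps 200 − 150 = 50.
Round 1 (the retailer proposes): rejecting gives the supplier an expected 0.75 × 50 = 37.5. The retailer offers 37.5 and keeps 200 − 37.5 = 162.5.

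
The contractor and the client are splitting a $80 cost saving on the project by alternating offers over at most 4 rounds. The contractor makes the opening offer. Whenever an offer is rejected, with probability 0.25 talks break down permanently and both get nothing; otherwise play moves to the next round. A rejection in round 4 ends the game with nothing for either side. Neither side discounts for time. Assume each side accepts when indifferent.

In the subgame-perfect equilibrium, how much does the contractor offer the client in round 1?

Round 4 (the client proposes): the contractor will accept anything ≥ 0, so the client offers 0 and keeps 80.
Round 3 (the contractor proposes): rejecting gives the client an expected 0.75 × 80 = 60. The contractor offers 60 and keeps 80 − 60 = 20.
Round 2 (the client proposes): rejecting gives the contractor an expected 0.75 × 20 = 15, so the client offers 15, keeping 65.
Round 1 (the contractor proposes): rejecting gives the client an expected 0.75 × 65 = 48.75. The contractor offers 48.75 and keeps 80 − 48.75 = 31.25.

48.75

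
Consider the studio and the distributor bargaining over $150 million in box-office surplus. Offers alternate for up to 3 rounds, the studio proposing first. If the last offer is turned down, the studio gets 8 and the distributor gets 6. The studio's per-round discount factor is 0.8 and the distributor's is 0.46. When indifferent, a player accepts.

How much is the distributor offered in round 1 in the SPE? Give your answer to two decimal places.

Solve by backward induction from round 3.
Round 3 (the studio proposes): the distributor gets 6 if talks fail, so the studio offers 6 and keeps 144.
Round 2 (the distributor proposes): the studio can get 144 next round, worth 0.8 × 144 = 115.2 now. The distributor offers 115.2 and keeps 150 − 115.2 = 34.8.
Round 1 (the studio proposes): the distributor can get 34.8 next round, worth 0.46 × 34.8 = 16.008 now; the studio offers that and keeps 133.992.

16.01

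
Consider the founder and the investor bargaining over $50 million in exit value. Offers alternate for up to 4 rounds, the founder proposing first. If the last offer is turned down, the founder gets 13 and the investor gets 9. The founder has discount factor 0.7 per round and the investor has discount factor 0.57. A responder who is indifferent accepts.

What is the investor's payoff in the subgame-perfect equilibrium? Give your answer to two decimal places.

16.96

Round 4 (the investor proposes): the founder gets 13 if talks fail, so the investor offers 13 and keeps 37.
Round 3 (the founder proposes): the investor can get 37 next round, worth 0.57 × 37 = 21.09 now; the founder offers that and keeps 28.91.
Round 2 (the investor proposes): the founder can get 28.91 next round, worth 0.7 × 28.91 = 20.237 now. The investor offers 20.237 and keeps 50 − 20.237 = 29.763.
Round 1 (the founder proposes): the investor can get 29.763 next round, worth 0.57 × 29.763 = 16.96491 now; the founder offers that and keeps 33.03509.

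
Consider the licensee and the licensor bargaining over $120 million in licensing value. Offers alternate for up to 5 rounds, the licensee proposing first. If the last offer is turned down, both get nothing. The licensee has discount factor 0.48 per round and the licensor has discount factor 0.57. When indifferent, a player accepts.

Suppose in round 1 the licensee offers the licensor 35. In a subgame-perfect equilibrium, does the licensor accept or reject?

Reject

Round 5 (the licensee proposes): the licensor will accept anything ≥ 0, so the licensee offers 0 and keeps 120.
Round 4 (the licensor proposes): the licensee can get 120 next round, worth 0.48 × 120 = 57.6 now, so the licensor offers 57.6, keeping 62.4.
Round 3 (the licensee proposes): the licensor can get 62.4 next round, worth 0.57 × 62.4 = 35.568 now, so the licensee offers 35.568, keeping 84.432.
Round 2 (the licensor proposes): the licensee can get 84.432 next round, worth 0.48 × 84.432 = 40.52736 now, so the licensor offers 40.52736, keeping 79.47264.
So by rejecting in round 1, the licensor gets 79.47264 next round, worth 0.57 × 79.47264 = 45.2994048 now.
Offer 35 < 45.2994048, so the licensor rejects.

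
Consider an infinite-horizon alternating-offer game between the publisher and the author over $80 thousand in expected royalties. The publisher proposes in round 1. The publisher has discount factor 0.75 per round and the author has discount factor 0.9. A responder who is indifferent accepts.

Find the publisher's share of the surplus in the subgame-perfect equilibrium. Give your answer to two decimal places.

24.62

When the publisher proposes, the author accepts any offer worth at least 0.9 times what the author would get by proposing next round; and vice versa.
This gives x = 80 − 0.9y and y = 80 − 0.75x, where x and y are each side's share when it proposes.
Hence (1 − 0.9·0.75)x = 80(1 − 0.9), i.e. 0.325·x = 8.
x ≈ 24.6154; the author's share is 80 − x ≈ 55.3846.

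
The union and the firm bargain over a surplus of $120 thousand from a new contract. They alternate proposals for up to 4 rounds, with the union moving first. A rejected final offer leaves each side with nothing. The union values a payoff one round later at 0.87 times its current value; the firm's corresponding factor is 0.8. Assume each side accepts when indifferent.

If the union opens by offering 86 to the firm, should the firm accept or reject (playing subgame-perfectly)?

Round 4 (the firm proposes): rejection yields 0 for the union; the firm offers 0 and keeps 120.
Round 3 (the union proposes): the firm can get 120 next round, worth 0.8 × 120 = 96 now; the union offers that and keeps 24.
Round 2 (the firm proposes): the union can get 24 next round, worth 0.87 × 24 = 20.88 now, so the firm offers 20.88, keeping 99.12.
So by rejecting in round 1, the firm gets 99.12 next round, worth 0.8 × 99.12 = 79.296 now.
Offer 86 ≥ 79.296, so the firm accepts.

Accept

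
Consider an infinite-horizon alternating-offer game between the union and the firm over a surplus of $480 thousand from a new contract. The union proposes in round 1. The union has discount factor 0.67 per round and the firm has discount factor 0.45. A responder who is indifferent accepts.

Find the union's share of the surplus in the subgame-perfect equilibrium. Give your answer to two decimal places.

When the union proposes, the firm accepts any offer worth at least 0.45 times what the firm would get by proposing next round; and vice versa.
This gives x = 480 − 0.45y and y = 480 − 0.67x, where x and y are each side's share when it proposes.
Hence (1 − 0.45·0.67)x = 480(1 − 0.45), i.e. 0.6985·x = 264.
x ≈ 377.9528; the firm's share is 480 − x ≈ 102.0472.

377.95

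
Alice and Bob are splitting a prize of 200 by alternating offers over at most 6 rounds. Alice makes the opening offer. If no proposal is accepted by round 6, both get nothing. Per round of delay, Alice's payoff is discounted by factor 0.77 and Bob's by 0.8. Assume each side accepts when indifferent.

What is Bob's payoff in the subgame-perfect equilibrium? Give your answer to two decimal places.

120.18

Round 6 (Bob proposes): rejection yields 0 for Alice; Bob offers 0 and keeps 200.
Round 5 (Alice proposes): Bob can get 200 next round, worth 0.8 × 200 = 160 now. Alice offers 160 and keeps 200 − 160 = 40.
Round 4 (Bob proposes): Alice can get 40 next round, worth 0.77 × 40 = 30.8 now, so Bob offers 30.8, keeping 169.2.
Round 3 (Alice proposes): Bob can get 169.2 next round, worth 0.8 × 169.2 = 135.36 now. Alice offers 135.36 and keeps 200 − 135.36 = 64.64.
Round 2 (Bob proposes): Alice can get 64.64 next round, worth 0.77 × 64.64 = 49.7728 now; Bob offers that and keeps 150.2272.
Round 1 (Alice proposes): Bob can get 150.2272 next round, worth 0.8 × 150.2272 = 120.18176 now. Alice offers 120.18176 and keeps 200 − 120.18176 = 79.81824.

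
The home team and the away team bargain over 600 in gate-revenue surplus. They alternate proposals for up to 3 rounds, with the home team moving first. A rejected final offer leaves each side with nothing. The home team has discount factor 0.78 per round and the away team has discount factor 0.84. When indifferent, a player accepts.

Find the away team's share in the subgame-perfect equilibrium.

110.88

Solve by backward induction from round 3.
Round 3 (the home team proposes): rejection yields 0 for the away team; the home team offers 0 and keeps 600.
Round 2 (the away team proposes): the home team can get 600 next round, worth 0.78 × 600 = 468 now; the away team offers that and keeps 132.
Round 1 (the home team proposes): the away team can get 132 next round, worth 0.84 × 132 = 110.88 now; the home team offers that and keeps 489.12.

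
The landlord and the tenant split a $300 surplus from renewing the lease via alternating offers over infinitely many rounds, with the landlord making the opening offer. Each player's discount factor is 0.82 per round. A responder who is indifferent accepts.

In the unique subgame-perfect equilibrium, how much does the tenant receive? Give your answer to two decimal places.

135.16

In a stationary SPE each proposer offers the other exactly their discounted continuation value.
If the landlord keeps x when proposing and the tenant keeps y when proposing, then x = 300 − 0.82y and y = 300 − 0.82x.
Solving: x = 300(1 − 0.82) / (1 − 0.82·0.82) = 54 / 0.3276 ≈ 164.8352.
The tenant gets 300 − 164.8352 ≈ 135.1648.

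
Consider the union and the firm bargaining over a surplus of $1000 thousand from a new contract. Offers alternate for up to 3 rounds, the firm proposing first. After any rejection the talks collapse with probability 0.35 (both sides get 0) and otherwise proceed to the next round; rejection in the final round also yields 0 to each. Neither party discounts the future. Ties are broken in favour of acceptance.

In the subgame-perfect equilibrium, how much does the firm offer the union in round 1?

Round 3 (the firm proposes): the union will accept anything ≥ 0, so the firm offers 0 and keeps 1000.
Round 2 (the union proposes): rejecting gives the firm an expected 0.65 × 1000 = 650; the union offers that and keeps 350.
Round 1 (the firm proposes): rejecting gives the union an expected 0.65 × 350 = 227.5. The firm offers 227.5 and keeps 1000 − 227.5 = 772.5.

227.5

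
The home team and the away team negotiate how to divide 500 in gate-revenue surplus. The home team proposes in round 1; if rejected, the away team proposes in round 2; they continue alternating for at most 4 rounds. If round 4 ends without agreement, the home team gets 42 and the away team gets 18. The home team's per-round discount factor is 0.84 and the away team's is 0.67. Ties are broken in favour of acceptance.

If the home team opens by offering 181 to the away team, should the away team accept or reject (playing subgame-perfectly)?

Reject

Round 4 (the away team proposes): the home team gets 42 if talks fail, so the away team offers 42 and keeps 458.
Round 3 (the home team proposes): the away team can get 458 next round, worth 0.67 × 458 = 306.86 now; the home team offers that and keeps 193.14.
Round 2 (the away team proposes): the home team can get 193.14 next round, worth 0.84 × 193.14 = 162.2376 now, so the away team offers 162.2376, keeping 337.7624.
So by rejecting in round 1, the away team gets 337.7624 next round, worth 0.67 × 337.7624 = 226.300808 now.
Offer 181 < 226.300808, so the away team rejects.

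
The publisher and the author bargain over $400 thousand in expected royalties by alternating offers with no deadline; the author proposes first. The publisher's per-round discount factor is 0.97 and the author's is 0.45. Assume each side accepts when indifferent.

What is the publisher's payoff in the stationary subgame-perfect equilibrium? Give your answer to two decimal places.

Let x be the author's share when the author proposes and y be the publisher's share when the publisher proposes.
The publisher accepts iff offered ≥ 0.97·y, so x = 400 − 0.97y. Symmetrically y = 400 − 0.45x.
Substituting: x = 400 − 0.97(400 − 0.45x), giving x(1 − 0.45·0.97) = 400(1 − 0.97).
So x = 400 × 0.03 / 0.5635 ≈ 21.2955, and the publisher receives 400 − x ≈ 378.7045.

378.70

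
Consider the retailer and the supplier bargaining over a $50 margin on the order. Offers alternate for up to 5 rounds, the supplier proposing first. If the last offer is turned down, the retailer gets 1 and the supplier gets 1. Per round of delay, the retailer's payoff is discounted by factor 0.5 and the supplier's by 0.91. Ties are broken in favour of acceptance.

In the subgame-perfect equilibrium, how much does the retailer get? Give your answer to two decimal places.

Round 5 (the supplier proposes): the retailer gets 1 if talks fail, so the supplier offers 1 and keeps 49.
Round 4 (the retailer proposes): the supplier can get 49 next round, worth 0.91 × 49 = 44.59 now, so the retailer offers 44.59, keeping 5.41.
Round 3 (the supplier proposes): the retailer can get 5.41 next round, worth 0.5 × 5.41 = 2.705 now; the supplier offers that and keeps 47.295.
Round 2 (the retailer proposes): the supplier can get 47.295 next round, worth 0.91 × 47.295 = 43.03845 now, so the retailer offers 43.03845, keeping 6.96155.
Round 1 (the supplier proposes): the retailer can get 6.96155 next round, worth 0.5 × 6.96155 = 3.480775 now. The supplier offers 3.480775 and keeps 50 − 3.480775 = 46.519225.

3.48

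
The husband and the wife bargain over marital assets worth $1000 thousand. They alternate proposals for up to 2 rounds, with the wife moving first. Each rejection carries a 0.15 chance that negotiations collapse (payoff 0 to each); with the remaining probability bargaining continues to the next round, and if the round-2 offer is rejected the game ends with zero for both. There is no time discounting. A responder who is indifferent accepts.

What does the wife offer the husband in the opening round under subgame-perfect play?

Round 2 (the husband proposes): the wife will accept anything ≥ 0, so the husband offers 0 and keeps 1000.
Round 1 (the wife proposes): rejecting gives the husband an expected 0.85 × 1000 = 850. The wife offers 850 and keeps 1000 − 850 = 150.

850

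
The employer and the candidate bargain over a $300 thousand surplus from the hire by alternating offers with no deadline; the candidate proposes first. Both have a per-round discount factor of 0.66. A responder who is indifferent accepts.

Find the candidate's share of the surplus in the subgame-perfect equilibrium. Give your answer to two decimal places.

180.72

Let x be the candidate's share when the candidate proposes and y be the employer's share when the employer proposes.
The employer accepts iff offered ≥ 0.66·y, so x = 300 − 0.66y. Symmetrically y = 300 − 0.66x.
Substituting: x = 300 − 0.66(300 − 0.66x), giving x(1 − 0.66·0.66) = 300(1 − 0.66).
So x = 300 × 0.34 / 0.5644 ≈ 180.7229, and the employer receives 300 − x ≈ 119.2771.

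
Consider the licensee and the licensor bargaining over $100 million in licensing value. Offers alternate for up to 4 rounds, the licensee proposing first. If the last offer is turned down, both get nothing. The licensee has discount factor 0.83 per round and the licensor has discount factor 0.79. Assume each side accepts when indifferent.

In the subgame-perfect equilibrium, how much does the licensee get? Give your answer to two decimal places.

34.77

Round 4 (the licensor proposes): the licensee will accept anything ≥ 0, so the licensor offers 0 and keeps 100.
Round 3 (the licensee proposes): the licensor can get 100 next round, worth 0.79 × 100 = 79 now; the licensee offers that and keeps 21.
Round 2 (the licensor proposes): the licensee can get 21 next round, worth 0.83 × 21 = 17.43 now; the licensor offers that and keeps 82.57.
Round 1 (the licensee proposes): the licensor can get 82.57 next round, worth 0.79 × 82.57 = 65.2303 now, so the licensee offers 65.2303, keeping 34.7697.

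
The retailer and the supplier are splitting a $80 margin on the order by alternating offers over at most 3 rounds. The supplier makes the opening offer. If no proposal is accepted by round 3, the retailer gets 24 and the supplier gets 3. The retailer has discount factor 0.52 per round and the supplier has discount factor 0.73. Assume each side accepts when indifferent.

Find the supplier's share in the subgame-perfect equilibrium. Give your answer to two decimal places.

59.66

Round 3 (the supplier proposes): the retailer gets 24 if talks fail, so the supplier offers 24 and keeps 56.
Round 2 (the retailer proposes): the supplier can get 56 next round, worth 0.73 × 56 = 40.88 now, so the retailer offers 40.88, keeping 39.12.
Round 1 (the supplier proposes): the retailer can get 39.12 next round, worth 0.52 × 39.12 = 20.3424 now, so the supplier offers 20.3424, keeping 59.6576.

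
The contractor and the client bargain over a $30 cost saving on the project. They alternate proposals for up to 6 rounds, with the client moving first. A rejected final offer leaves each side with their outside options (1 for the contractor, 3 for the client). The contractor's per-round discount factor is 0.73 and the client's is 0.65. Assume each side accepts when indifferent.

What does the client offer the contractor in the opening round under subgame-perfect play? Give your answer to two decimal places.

Round 6 (the contractor proposes): the client gets 3 if talks fail, so the contractor offers 3 and keeps 27.
Round 5 (the client proposes): the contractor can get 27 next round, worth 0.73 × 27 = 19.71 now. The client offers 19.71 and keeps 30 − 19.71 = 10.29.
Round 4 (the contractor proposes): the client can get 10.29 next round, worth 0.65 × 10.29 = 6.6885 now, so the contractor offers 6.6885, keeping 23.3115.
Round 3 (the client proposes): the contractor can get 23.3115 next round, worth 0.73 × 23.3115 = 17.017395 now. The client offers 17.017395 and keeps 30 − 17.017395 = 12.982605.
Round 2 (the contractor proposes): the client can get 12.982605 next round, worth 0.65 × 12.982605 = 8.43869325 now, so the contractor offers 8.43869325, keeping 21.56130675.
Round 1 (the client proposes): the contractor can get 21.56130675 next round, worth 0.73 × 21.56130675 = 15.7397539275 now. The client offers 15.7397539275 and keeps 30 − 15.7397539275 = 14.2602460725.

15.74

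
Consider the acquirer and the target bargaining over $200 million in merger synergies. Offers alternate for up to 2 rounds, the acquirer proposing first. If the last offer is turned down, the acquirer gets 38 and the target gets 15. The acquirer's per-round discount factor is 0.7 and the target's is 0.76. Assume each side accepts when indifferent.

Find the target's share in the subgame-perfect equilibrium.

123.12

Work backward from the last round.
Round 2 (the target proposes): the acquirer gets 38 if talks fail, so the target offers 38 and keeps 162.
Round 1 (the acquirer proposes): the target can get 162 next round, worth 0.76 × 162 = 123.12 now, so the acquirer offers 123.12, keeping 76.88.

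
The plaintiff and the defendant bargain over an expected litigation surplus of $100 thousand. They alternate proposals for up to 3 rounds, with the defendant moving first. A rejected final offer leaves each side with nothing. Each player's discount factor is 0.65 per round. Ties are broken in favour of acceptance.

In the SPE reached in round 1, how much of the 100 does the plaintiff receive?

22.75

Solve by backward induction from round 3.
Round 3 (the defendant proposes): rejection yields 0 for the plaintiff; the defendant offers 0 and keeps 100.
Round 2 (the plaintiff proposes): the defendant can get 100 next round, worth 0.65 × 100 = 65 now; the plaintiff offers that and keeps 35.
Round 1 (the defendant proposes): the plaintiff can get 35 next round, worth 0.65 × 35 = 22.75 now. The defendant offers 22.75 and keeps 100 − 22.75 = 77.25.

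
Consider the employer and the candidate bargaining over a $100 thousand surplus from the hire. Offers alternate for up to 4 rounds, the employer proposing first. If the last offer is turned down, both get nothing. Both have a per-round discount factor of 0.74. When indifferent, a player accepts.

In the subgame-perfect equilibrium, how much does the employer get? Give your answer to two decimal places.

By backward induction:
Round 4 (the candidate proposes): the employer will accept anything ≥ 0, so the candidate offers 0 and keeps 100.
Round 3 (the employer proposes): the candidate can get 100 next round, worth 0.74 × 100 = 74 now, so the employer offers 74, keeping 26.
Round 2 (the candidate proposes): the employer can get 26 next round, worth 0.74 × 26 = 19.24 now. The candidate offers 19.24 and keeps 100 − 19.24 = 80.76.
Round 1 (the employer proposes): the candidate can get 80.76 next round, worth 0.74 × 80.76 = 59.7624 now, so the employer offers 59.7624, keeping 40.2376.

40.24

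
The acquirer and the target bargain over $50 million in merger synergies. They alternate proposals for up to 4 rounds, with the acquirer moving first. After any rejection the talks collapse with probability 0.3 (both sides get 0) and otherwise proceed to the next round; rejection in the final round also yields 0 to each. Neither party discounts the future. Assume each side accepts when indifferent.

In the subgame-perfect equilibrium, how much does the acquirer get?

By backward induction:
Round 4 (the target proposes): the acquirer will accept anything ≥ 0, so the target offers 0 and keeps 50.
Round 3 (the acquirer proposes): rejecting gives the target an expected 0.7 × 50 = 35. The acquirer offers 35 and keeps 50 − 35 = 15.
Round 2 (the target proposes): rejecting gives the acquirer an expected 0.7 × 15 = 10.5, so the target offers 10.5, keeping 39.5.
Round 1 (the acquirer proposes): rejecting gives the target an expected 0.7 × 39.5 = 27.65; the acquirer offers that and keeps 22.35.

22.35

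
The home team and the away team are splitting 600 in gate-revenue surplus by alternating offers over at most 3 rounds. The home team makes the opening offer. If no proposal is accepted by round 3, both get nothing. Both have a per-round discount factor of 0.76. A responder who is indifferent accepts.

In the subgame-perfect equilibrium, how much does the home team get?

490.56

Round 3 (the home team proposes): the away team will accept anything ≥ 0, so the home team offers 0 and keeps 600.
Round 2 (the away team proposes): the home team can get 600 next round, worth 0.76 × 600 = 456 now; the away team offers that and keeps 144.
Round 1 (the home team proposes): the away team can get 144 next round, worth 0.76 × 144 = 109.44 now. The home team offers 109.44 and keeps 600 − 109.44 = 490.56.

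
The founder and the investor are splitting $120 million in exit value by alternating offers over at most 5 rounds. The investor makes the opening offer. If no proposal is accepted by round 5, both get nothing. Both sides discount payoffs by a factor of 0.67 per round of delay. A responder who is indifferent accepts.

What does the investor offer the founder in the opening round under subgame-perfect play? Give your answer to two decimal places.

By backward induction:
Round 5 (the investor proposes): the founder will accept anything ≥ 0, so the investor offers 0 and keeps 120.
Round 4 (the founder proposes): the investor can get 120 next round, worth 0.67 × 120 = 80.4 now, so the founder offers 80.4, keeping 39.6.
Round 3 (the investor proposes): the founder can get 39.6 next round, worth 0.67 × 39.6 = 26.532 now. The investor offers 26.532 and keeps 120 − 26.532 = 93.468.
Round 2 (the founder proposes): the investor can get 93.468 next round, worth 0.67 × 93.468 = 62.62356 now; the founder offers that and keeps 57.37644.
Round 1 (the investor proposes): the founder can get 57.37644 next round, worth 0.67 × 57.37644 = 38.4422148 now; the investor offers that and keeps 81.5577852.

38.44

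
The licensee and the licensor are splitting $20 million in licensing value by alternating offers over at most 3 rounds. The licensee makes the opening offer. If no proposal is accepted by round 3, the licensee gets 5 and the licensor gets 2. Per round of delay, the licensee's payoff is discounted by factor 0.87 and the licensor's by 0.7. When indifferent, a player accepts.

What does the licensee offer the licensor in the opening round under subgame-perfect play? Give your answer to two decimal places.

Round 3 (the licensee proposes): the licensor gets 2 if talks fail, so the licensee offers 2 and keeps 18.
Round 2 (the licensor proposes): the licensee can get 18 next round, worth 0.87 × 18 = 15.66 now. The licensor offers 15.66 and keeps 20 − 15.66 = 4.34.
Round 1 (the licensee proposes): the licensor can get 4.34 next round, worth 0.7 × 4.34 = 3.038 now. The licensee offers 3.038 and keeps 20 − 3.038 = 16.962.

3.04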